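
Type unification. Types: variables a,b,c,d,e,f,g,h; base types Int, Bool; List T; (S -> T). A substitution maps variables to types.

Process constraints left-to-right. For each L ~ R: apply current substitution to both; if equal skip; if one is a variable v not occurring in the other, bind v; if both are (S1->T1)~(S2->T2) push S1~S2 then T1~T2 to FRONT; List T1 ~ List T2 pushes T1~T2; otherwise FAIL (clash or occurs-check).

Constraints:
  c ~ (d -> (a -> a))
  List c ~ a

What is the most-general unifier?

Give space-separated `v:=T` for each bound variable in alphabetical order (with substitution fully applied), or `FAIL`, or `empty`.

Answer: FAIL

Derivation:
step 1: unify c ~ (d -> (a -> a))  [subst: {-} | 1 pending]
  bind c := (d -> (a -> a))
step 2: unify List (d -> (a -> a)) ~ a  [subst: {c:=(d -> (a -> a))} | 0 pending]
  occurs-check fail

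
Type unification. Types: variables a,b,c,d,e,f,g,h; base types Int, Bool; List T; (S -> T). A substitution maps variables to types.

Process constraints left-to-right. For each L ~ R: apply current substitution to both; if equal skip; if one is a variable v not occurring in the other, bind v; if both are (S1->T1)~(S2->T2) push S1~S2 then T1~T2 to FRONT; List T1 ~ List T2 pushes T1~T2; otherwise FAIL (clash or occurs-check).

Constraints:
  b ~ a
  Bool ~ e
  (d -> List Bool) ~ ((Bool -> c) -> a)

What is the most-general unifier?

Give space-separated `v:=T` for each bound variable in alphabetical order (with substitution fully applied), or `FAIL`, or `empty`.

Answer: a:=List Bool b:=List Bool d:=(Bool -> c) e:=Bool

Derivation:
step 1: unify b ~ a  [subst: {-} | 2 pending]
  bind b := a
step 2: unify Bool ~ e  [subst: {b:=a} | 1 pending]
  bind e := Bool
step 3: unify (d -> List Bool) ~ ((Bool -> c) -> a)  [subst: {b:=a, e:=Bool} | 0 pending]
  -> decompose arrow: push d~(Bool -> c), List Bool~a
step 4: unify d ~ (Bool -> c)  [subst: {b:=a, e:=Bool} | 1 pending]
  bind d := (Bool -> c)
step 5: unify List Bool ~ a  [subst: {b:=a, e:=Bool, d:=(Bool -> c)} | 0 pending]
  bind a := List Bool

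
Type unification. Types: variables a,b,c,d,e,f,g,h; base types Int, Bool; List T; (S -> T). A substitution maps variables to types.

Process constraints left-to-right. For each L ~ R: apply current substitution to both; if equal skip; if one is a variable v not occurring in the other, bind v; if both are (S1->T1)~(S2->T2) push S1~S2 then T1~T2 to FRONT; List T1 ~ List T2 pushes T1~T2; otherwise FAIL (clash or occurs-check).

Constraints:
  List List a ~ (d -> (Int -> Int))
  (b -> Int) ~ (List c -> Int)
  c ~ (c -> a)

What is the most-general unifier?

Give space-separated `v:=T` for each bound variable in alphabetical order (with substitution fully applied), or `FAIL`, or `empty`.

step 1: unify List List a ~ (d -> (Int -> Int))  [subst: {-} | 2 pending]
  clash: List List a vs (d -> (Int -> Int))

Answer: FAIL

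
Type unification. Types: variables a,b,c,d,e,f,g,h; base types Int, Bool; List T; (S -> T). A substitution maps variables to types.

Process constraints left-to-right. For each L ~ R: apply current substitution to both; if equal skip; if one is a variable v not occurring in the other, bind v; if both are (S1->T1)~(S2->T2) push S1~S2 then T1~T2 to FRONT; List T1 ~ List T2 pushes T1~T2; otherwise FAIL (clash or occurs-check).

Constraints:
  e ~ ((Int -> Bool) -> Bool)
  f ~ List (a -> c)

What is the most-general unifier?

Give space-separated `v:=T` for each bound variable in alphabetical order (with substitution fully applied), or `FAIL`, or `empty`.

step 1: unify e ~ ((Int -> Bool) -> Bool)  [subst: {-} | 1 pending]
  bind e := ((Int -> Bool) -> Bool)
step 2: unify f ~ List (a -> c)  [subst: {e:=((Int -> Bool) -> Bool)} | 0 pending]
  bind f := List (a -> c)

Answer: e:=((Int -> Bool) -> Bool) f:=List (a -> c)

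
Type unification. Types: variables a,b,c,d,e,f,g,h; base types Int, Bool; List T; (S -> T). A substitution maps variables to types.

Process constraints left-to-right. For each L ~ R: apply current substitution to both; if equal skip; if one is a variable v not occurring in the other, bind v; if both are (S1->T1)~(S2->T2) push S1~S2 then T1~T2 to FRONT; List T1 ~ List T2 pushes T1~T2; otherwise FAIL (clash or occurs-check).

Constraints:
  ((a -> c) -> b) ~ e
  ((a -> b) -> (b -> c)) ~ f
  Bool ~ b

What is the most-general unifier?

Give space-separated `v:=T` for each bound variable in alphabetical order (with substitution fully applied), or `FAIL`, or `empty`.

Answer: b:=Bool e:=((a -> c) -> Bool) f:=((a -> Bool) -> (Bool -> c))

Derivation:
step 1: unify ((a -> c) -> b) ~ e  [subst: {-} | 2 pending]
  bind e := ((a -> c) -> b)
step 2: unify ((a -> b) -> (b -> c)) ~ f  [subst: {e:=((a -> c) -> b)} | 1 pending]
  bind f := ((a -> b) -> (b -> c))
step 3: unify Bool ~ b  [subst: {e:=((a -> c) -> b), f:=((a -> b) -> (b -> c))} | 0 pending]
  bind b := Bool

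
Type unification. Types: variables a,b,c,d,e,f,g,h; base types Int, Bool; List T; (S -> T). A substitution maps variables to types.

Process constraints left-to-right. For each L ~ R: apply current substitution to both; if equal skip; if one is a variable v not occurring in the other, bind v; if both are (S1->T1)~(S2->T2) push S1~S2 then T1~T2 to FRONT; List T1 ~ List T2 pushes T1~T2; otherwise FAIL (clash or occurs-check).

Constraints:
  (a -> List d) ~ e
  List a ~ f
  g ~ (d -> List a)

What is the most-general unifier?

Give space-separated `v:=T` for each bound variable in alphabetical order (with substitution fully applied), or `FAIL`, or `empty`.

Answer: e:=(a -> List d) f:=List a g:=(d -> List a)

Derivation:
step 1: unify (a -> List d) ~ e  [subst: {-} | 2 pending]
  bind e := (a -> List d)
step 2: unify List a ~ f  [subst: {e:=(a -> List d)} | 1 pending]
  bind f := List a
step 3: unify g ~ (d -> List a)  [subst: {e:=(a -> List d), f:=List a} | 0 pending]
  bind g := (d -> List a)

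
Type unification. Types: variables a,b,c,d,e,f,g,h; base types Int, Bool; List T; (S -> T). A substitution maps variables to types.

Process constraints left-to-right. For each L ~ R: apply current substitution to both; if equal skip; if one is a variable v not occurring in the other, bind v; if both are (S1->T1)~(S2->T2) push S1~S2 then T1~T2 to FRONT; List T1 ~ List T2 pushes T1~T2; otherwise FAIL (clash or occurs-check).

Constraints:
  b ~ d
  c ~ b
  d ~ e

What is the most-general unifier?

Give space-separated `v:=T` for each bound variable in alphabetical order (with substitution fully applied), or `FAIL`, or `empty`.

Answer: b:=e c:=e d:=e

Derivation:
step 1: unify b ~ d  [subst: {-} | 2 pending]
  bind b := d
step 2: unify c ~ d  [subst: {b:=d} | 1 pending]
  bind c := d
step 3: unify d ~ e  [subst: {b:=d, c:=d} | 0 pending]
  bind d := e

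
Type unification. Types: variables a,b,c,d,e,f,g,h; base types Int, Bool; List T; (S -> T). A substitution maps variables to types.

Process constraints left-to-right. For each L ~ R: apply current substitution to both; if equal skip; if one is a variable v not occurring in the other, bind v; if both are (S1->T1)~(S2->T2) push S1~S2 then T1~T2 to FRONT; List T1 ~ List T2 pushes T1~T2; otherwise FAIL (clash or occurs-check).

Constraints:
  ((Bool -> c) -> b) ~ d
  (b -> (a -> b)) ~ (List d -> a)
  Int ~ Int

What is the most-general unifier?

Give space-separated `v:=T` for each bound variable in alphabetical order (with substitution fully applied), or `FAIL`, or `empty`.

Answer: FAIL

Derivation:
step 1: unify ((Bool -> c) -> b) ~ d  [subst: {-} | 2 pending]
  bind d := ((Bool -> c) -> b)
step 2: unify (b -> (a -> b)) ~ (List ((Bool -> c) -> b) -> a)  [subst: {d:=((Bool -> c) -> b)} | 1 pending]
  -> decompose arrow: push b~List ((Bool -> c) -> b), (a -> b)~a
step 3: unify b ~ List ((Bool -> c) -> b)  [subst: {d:=((Bool -> c) -> b)} | 2 pending]
  occurs-check fail: b in List ((Bool -> c) -> b)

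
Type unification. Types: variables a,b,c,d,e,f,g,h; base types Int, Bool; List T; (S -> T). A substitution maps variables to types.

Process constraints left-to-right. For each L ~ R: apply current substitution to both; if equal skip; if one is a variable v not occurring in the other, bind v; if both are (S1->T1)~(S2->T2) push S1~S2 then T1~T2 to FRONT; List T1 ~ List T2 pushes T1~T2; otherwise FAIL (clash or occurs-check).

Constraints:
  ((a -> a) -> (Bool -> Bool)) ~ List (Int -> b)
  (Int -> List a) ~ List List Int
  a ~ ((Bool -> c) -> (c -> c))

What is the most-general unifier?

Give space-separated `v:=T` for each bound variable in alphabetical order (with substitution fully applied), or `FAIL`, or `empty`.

Answer: FAIL

Derivation:
step 1: unify ((a -> a) -> (Bool -> Bool)) ~ List (Int -> b)  [subst: {-} | 2 pending]
  clash: ((a -> a) -> (Bool -> Bool)) vs List (Int -> b)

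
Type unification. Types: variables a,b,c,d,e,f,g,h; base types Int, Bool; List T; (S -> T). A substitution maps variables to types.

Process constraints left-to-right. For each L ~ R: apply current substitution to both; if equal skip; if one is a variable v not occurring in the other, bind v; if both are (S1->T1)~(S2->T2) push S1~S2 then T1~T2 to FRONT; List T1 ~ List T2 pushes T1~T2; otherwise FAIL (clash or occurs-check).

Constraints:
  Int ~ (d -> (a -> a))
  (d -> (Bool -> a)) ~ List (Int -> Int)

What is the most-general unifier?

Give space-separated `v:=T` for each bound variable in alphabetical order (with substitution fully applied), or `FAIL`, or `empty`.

step 1: unify Int ~ (d -> (a -> a))  [subst: {-} | 1 pending]
  clash: Int vs (d -> (a -> a))

Answer: FAIL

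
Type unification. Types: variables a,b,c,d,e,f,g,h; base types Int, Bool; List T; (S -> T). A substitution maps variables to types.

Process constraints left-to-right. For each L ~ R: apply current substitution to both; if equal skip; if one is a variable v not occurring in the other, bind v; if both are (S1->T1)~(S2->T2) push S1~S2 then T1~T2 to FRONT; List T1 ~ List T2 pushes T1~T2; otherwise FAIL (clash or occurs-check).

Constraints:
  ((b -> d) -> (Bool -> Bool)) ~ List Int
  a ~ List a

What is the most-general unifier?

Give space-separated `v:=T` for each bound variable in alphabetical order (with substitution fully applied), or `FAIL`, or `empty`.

Answer: FAIL

Derivation:
step 1: unify ((b -> d) -> (Bool -> Bool)) ~ List Int  [subst: {-} | 1 pending]
  clash: ((b -> d) -> (Bool -> Bool)) vs List Int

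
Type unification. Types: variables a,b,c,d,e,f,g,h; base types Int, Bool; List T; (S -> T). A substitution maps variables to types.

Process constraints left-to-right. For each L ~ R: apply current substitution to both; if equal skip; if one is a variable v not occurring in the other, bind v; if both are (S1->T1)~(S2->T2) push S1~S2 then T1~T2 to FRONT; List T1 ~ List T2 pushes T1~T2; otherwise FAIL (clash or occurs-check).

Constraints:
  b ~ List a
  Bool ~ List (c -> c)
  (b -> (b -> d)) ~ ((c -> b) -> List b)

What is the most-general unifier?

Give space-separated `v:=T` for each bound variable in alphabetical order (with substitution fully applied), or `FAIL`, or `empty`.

step 1: unify b ~ List a  [subst: {-} | 2 pending]
  bind b := List a
step 2: unify Bool ~ List (c -> c)  [subst: {b:=List a} | 1 pending]
  clash: Bool vs List (c -> c)

Answer: FAIL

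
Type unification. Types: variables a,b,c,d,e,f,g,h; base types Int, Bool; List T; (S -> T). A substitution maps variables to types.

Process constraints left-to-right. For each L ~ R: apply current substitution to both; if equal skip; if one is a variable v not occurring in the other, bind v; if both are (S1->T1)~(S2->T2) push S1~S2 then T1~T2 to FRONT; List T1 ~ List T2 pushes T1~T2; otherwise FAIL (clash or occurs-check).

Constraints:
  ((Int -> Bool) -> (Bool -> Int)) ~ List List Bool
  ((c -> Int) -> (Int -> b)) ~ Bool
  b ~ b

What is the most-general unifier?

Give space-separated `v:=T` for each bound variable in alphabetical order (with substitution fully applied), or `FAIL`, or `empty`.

step 1: unify ((Int -> Bool) -> (Bool -> Int)) ~ List List Bool  [subst: {-} | 2 pending]
  clash: ((Int -> Bool) -> (Bool -> Int)) vs List List Bool

Answer: FAIL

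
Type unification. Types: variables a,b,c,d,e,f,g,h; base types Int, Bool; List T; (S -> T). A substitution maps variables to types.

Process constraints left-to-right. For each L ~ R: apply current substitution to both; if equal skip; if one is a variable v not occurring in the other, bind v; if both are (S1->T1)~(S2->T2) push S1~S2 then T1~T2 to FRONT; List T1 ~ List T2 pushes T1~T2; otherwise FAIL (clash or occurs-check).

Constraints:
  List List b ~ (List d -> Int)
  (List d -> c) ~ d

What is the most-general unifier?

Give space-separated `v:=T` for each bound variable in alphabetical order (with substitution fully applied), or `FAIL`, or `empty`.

step 1: unify List List b ~ (List d -> Int)  [subst: {-} | 1 pending]
  clash: List List b vs (List d -> Int)

Answer: FAIL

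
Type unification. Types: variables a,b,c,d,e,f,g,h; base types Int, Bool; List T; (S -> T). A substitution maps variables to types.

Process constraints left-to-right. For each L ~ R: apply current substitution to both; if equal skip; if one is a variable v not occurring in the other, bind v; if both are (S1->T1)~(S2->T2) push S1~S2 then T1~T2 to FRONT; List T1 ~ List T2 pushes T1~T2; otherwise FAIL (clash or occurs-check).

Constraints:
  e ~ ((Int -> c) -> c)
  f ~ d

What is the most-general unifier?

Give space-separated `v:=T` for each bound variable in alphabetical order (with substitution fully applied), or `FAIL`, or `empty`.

step 1: unify e ~ ((Int -> c) -> c)  [subst: {-} | 1 pending]
  bind e := ((Int -> c) -> c)
step 2: unify f ~ d  [subst: {e:=((Int -> c) -> c)} | 0 pending]
  bind f := d

Answer: e:=((Int -> c) -> c) f:=d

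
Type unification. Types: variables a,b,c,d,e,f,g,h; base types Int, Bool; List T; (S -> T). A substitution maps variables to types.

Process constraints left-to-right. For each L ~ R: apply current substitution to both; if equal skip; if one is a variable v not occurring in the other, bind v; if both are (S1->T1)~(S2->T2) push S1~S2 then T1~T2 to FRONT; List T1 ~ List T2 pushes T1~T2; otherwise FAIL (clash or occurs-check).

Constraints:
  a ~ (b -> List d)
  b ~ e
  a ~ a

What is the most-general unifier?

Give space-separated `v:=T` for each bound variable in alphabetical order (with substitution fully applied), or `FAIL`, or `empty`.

step 1: unify a ~ (b -> List d)  [subst: {-} | 2 pending]
  bind a := (b -> List d)
step 2: unify b ~ e  [subst: {a:=(b -> List d)} | 1 pending]
  bind b := e
step 3: unify (e -> List d) ~ (e -> List d)  [subst: {a:=(b -> List d), b:=e} | 0 pending]
  -> identical, skip

Answer: a:=(e -> List d) b:=e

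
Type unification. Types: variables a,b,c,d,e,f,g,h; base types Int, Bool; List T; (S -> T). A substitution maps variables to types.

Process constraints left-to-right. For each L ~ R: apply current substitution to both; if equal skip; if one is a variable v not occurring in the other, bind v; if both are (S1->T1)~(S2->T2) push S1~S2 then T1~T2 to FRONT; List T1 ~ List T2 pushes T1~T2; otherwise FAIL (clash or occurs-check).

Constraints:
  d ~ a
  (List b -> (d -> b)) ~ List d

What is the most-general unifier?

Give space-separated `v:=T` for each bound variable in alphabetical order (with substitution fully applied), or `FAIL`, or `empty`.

Answer: FAIL

Derivation:
step 1: unify d ~ a  [subst: {-} | 1 pending]
  bind d := a
step 2: unify (List b -> (a -> b)) ~ List a  [subst: {d:=a} | 0 pending]
  clash: (List b -> (a -> b)) vs List a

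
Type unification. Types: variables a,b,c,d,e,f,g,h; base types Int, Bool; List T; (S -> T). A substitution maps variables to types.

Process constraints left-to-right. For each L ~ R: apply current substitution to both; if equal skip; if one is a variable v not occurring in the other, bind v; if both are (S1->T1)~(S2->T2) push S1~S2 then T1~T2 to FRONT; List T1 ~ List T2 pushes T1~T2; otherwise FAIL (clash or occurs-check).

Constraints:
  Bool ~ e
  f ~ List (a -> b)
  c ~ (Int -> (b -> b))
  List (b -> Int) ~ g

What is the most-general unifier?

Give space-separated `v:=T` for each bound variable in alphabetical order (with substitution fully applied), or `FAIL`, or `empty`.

Answer: c:=(Int -> (b -> b)) e:=Bool f:=List (a -> b) g:=List (b -> Int)

Derivation:
step 1: unify Bool ~ e  [subst: {-} | 3 pending]
  bind e := Bool
step 2: unify f ~ List (a -> b)  [subst: {e:=Bool} | 2 pending]
  bind f := List (a -> b)
step 3: unify c ~ (Int -> (b -> b))  [subst: {e:=Bool, f:=List (a -> b)} | 1 pending]
  bind c := (Int -> (b -> b))
step 4: unify List (b -> Int) ~ g  [subst: {e:=Bool, f:=List (a -> b), c:=(Int -> (b -> b))} | 0 pending]
  bind g := List (b -> Int)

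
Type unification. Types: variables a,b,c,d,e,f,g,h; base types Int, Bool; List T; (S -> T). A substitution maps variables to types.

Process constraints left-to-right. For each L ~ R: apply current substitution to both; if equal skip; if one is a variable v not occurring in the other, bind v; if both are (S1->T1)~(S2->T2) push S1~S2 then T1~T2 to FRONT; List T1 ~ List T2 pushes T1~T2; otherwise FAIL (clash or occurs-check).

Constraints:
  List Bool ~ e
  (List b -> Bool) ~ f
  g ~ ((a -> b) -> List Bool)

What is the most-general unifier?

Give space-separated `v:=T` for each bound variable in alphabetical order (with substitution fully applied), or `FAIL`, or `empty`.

Answer: e:=List Bool f:=(List b -> Bool) g:=((a -> b) -> List Bool)

Derivation:
step 1: unify List Bool ~ e  [subst: {-} | 2 pending]
  bind e := List Bool
step 2: unify (List b -> Bool) ~ f  [subst: {e:=List Bool} | 1 pending]
  bind f := (List b -> Bool)
step 3: unify g ~ ((a -> b) -> List Bool)  [subst: {e:=List Bool, f:=(List b -> Bool)} | 0 pending]
  bind g := ((a -> b) -> List Bool)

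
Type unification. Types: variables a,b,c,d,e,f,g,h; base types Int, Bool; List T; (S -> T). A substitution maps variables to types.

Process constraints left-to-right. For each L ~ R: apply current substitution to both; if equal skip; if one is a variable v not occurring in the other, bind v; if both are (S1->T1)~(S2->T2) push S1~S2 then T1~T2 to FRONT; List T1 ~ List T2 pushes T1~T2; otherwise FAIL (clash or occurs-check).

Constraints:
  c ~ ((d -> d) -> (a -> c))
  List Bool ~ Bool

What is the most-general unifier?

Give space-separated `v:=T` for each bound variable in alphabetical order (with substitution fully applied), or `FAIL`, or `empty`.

Answer: FAIL

Derivation:
step 1: unify c ~ ((d -> d) -> (a -> c))  [subst: {-} | 1 pending]
  occurs-check fail: c in ((d -> d) -> (a -> c))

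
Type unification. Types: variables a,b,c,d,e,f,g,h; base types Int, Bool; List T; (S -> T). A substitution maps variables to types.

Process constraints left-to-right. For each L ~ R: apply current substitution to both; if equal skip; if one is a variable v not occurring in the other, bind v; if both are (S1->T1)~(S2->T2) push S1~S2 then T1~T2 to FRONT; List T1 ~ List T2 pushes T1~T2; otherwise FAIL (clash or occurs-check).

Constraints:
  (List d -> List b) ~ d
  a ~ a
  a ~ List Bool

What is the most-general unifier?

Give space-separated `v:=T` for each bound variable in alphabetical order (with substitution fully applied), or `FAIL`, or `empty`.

step 1: unify (List d -> List b) ~ d  [subst: {-} | 2 pending]
  occurs-check fail

Answer: FAIL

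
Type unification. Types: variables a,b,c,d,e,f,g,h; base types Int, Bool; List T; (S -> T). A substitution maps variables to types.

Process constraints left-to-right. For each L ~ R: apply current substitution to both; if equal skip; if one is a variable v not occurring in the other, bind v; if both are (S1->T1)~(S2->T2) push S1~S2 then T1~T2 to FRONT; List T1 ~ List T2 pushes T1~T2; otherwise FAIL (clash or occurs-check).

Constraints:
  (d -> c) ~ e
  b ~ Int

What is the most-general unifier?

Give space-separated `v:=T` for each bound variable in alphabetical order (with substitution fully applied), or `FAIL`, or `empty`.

step 1: unify (d -> c) ~ e  [subst: {-} | 1 pending]
  bind e := (d -> c)
step 2: unify b ~ Int  [subst: {e:=(d -> c)} | 0 pending]
  bind b := Int

Answer: b:=Int e:=(d -> c)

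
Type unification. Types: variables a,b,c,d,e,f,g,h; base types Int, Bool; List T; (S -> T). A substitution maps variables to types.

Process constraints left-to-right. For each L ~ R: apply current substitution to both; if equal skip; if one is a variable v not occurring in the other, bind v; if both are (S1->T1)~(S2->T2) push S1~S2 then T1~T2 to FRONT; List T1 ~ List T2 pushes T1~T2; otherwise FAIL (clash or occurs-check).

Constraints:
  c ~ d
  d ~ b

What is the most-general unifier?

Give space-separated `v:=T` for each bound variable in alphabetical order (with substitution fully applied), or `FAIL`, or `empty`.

Answer: c:=b d:=b

Derivation:
step 1: unify c ~ d  [subst: {-} | 1 pending]
  bind c := d
step 2: unify d ~ b  [subst: {c:=d} | 0 pending]
  bind d := b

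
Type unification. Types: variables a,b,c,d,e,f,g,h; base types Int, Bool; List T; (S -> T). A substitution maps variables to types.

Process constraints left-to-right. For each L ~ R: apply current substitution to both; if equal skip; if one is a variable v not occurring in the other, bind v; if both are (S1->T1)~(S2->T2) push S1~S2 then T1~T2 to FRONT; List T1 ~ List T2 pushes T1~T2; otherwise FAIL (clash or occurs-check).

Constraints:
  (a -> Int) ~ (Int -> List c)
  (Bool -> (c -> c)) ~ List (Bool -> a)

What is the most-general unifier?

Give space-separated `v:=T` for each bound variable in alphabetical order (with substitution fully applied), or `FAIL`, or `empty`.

step 1: unify (a -> Int) ~ (Int -> List c)  [subst: {-} | 1 pending]
  -> decompose arrow: push a~Int, Int~List c
step 2: unify a ~ Int  [subst: {-} | 2 pending]
  bind a := Int
step 3: unify Int ~ List c  [subst: {a:=Int} | 1 pending]
  clash: Int vs List c

Answer: FAIL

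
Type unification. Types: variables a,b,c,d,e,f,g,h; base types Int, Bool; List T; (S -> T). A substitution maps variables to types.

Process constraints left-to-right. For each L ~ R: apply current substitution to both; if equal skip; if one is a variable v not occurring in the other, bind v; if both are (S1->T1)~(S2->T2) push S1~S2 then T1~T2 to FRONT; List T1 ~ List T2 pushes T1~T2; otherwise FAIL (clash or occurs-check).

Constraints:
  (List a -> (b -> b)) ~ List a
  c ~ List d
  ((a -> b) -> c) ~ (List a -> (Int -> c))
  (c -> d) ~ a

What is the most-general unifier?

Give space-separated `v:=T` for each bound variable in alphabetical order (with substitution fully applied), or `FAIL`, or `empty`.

step 1: unify (List a -> (b -> b)) ~ List a  [subst: {-} | 3 pending]
  clash: (List a -> (b -> b)) vs List a

Answer: FAIL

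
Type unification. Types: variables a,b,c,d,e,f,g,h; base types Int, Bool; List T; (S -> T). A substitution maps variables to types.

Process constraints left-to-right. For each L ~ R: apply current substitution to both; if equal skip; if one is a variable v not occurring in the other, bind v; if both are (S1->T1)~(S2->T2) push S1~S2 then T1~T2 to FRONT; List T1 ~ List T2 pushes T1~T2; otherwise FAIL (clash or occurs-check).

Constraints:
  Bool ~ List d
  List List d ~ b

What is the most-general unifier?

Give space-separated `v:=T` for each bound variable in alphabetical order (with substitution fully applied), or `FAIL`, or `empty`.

step 1: unify Bool ~ List d  [subst: {-} | 1 pending]
  clash: Bool vs List d

Answer: FAIL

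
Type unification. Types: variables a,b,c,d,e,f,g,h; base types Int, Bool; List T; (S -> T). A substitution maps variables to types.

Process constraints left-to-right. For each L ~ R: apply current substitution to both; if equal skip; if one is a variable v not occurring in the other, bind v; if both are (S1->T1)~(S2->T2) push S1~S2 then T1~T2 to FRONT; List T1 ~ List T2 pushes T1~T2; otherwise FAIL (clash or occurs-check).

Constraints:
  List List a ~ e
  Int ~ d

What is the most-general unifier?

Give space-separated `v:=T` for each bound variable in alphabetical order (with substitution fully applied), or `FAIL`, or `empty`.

step 1: unify List List a ~ e  [subst: {-} | 1 pending]
  bind e := List List a
step 2: unify Int ~ d  [subst: {e:=List List a} | 0 pending]
  bind d := Int

Answer: d:=Int e:=List List a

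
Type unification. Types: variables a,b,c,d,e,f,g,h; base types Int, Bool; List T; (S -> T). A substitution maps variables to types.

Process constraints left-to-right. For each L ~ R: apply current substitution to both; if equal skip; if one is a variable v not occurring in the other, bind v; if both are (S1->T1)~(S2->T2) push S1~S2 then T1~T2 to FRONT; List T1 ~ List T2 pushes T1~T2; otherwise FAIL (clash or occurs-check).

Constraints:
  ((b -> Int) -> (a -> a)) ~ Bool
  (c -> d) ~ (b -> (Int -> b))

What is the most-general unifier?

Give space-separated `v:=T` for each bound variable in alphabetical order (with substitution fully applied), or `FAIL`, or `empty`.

step 1: unify ((b -> Int) -> (a -> a)) ~ Bool  [subst: {-} | 1 pending]
  clash: ((b -> Int) -> (a -> a)) vs Bool

Answer: FAIL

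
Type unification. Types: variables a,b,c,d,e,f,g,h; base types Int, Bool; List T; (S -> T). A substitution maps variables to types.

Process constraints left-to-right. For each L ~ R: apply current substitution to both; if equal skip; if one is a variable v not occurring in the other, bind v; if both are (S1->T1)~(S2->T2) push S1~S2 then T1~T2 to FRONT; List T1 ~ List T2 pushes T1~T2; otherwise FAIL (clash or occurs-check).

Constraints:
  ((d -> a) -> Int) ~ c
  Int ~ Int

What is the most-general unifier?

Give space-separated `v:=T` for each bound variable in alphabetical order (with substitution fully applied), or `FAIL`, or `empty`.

Answer: c:=((d -> a) -> Int)

Derivation:
step 1: unify ((d -> a) -> Int) ~ c  [subst: {-} | 1 pending]
  bind c := ((d -> a) -> Int)
step 2: unify Int ~ Int  [subst: {c:=((d -> a) -> Int)} | 0 pending]
  -> identical, skip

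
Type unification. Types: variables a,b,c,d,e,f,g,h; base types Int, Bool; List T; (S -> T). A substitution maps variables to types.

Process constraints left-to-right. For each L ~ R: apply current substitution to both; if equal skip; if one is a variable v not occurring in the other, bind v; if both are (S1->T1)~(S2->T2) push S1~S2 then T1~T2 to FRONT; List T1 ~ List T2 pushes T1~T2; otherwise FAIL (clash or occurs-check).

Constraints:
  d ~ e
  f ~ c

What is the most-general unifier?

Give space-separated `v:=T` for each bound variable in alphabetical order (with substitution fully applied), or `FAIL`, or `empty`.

Answer: d:=e f:=c

Derivation:
step 1: unify d ~ e  [subst: {-} | 1 pending]
  bind d := e
step 2: unify f ~ c  [subst: {d:=e} | 0 pending]
  bind f := c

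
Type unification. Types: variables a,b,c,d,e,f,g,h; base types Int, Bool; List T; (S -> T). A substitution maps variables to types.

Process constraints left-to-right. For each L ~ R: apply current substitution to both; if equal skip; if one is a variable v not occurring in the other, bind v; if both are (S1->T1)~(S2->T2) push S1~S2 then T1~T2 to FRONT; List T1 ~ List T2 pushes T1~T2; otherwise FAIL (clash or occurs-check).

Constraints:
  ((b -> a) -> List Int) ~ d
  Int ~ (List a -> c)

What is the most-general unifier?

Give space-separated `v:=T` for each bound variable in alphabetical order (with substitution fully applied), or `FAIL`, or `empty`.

Answer: FAIL

Derivation:
step 1: unify ((b -> a) -> List Int) ~ d  [subst: {-} | 1 pending]
  bind d := ((b -> a) -> List Int)
step 2: unify Int ~ (List a -> c)  [subst: {d:=((b -> a) -> List Int)} | 0 pending]
  clash: Int vs (List a -> c)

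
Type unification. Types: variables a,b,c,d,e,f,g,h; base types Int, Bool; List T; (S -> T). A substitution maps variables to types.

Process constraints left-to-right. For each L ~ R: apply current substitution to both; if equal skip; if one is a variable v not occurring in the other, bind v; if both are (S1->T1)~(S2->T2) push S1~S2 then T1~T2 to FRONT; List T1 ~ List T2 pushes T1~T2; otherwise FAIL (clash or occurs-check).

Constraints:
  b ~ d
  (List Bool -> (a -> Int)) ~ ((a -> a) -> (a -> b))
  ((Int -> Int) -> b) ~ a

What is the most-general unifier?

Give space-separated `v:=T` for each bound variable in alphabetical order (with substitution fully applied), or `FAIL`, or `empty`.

step 1: unify b ~ d  [subst: {-} | 2 pending]
  bind b := d
step 2: unify (List Bool -> (a -> Int)) ~ ((a -> a) -> (a -> d))  [subst: {b:=d} | 1 pending]
  -> decompose arrow: push List Bool~(a -> a), (a -> Int)~(a -> d)
step 3: unify List Bool ~ (a -> a)  [subst: {b:=d} | 2 pending]
  clash: List Bool vs (a -> a)

Answer: FAIL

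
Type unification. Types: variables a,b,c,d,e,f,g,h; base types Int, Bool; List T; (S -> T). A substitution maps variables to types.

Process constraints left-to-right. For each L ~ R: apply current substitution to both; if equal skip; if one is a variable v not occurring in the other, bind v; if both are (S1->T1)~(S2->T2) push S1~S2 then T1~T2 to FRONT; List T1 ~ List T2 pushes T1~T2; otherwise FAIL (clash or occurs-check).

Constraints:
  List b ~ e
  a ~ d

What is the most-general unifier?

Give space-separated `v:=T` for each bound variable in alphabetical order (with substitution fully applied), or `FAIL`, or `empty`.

Answer: a:=d e:=List b

Derivation:
step 1: unify List b ~ e  [subst: {-} | 1 pending]
  bind e := List b
step 2: unify a ~ d  [subst: {e:=List b} | 0 pending]
  bind a := d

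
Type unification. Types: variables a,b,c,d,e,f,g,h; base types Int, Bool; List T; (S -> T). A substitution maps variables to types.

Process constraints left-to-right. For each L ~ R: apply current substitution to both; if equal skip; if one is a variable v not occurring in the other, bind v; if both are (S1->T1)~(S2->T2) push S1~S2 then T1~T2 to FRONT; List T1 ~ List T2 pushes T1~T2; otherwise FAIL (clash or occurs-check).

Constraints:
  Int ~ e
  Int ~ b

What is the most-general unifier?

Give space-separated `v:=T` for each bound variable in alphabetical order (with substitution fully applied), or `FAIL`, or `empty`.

Answer: b:=Int e:=Int

Derivation:
step 1: unify Int ~ e  [subst: {-} | 1 pending]
  bind e := Int
step 2: unify Int ~ b  [subst: {e:=Int} | 0 pending]
  bind b := Int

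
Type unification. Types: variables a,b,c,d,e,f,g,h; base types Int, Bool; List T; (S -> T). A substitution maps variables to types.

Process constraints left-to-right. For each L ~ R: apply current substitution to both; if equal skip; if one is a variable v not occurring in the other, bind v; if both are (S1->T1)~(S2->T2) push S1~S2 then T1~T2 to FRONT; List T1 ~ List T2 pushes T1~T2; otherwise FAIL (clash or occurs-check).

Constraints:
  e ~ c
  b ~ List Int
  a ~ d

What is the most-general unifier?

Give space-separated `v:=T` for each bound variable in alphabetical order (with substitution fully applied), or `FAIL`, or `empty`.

step 1: unify e ~ c  [subst: {-} | 2 pending]
  bind e := c
step 2: unify b ~ List Int  [subst: {e:=c} | 1 pending]
  bind b := List Int
step 3: unify a ~ d  [subst: {e:=c, b:=List Int} | 0 pending]
  bind a := d

Answer: a:=d b:=List Int e:=c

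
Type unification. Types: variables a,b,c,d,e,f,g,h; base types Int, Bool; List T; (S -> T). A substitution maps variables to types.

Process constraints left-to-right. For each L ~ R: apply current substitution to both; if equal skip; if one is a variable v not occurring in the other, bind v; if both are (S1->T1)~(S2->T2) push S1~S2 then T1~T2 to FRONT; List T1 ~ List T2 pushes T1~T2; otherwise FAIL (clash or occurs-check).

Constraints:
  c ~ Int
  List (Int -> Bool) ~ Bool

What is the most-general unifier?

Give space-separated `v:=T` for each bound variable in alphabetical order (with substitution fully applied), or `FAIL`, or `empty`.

Answer: FAIL

Derivation:
step 1: unify c ~ Int  [subst: {-} | 1 pending]
  bind c := Int
step 2: unify List (Int -> Bool) ~ Bool  [subst: {c:=Int} | 0 pending]
  clash: List (Int -> Bool) vs Bool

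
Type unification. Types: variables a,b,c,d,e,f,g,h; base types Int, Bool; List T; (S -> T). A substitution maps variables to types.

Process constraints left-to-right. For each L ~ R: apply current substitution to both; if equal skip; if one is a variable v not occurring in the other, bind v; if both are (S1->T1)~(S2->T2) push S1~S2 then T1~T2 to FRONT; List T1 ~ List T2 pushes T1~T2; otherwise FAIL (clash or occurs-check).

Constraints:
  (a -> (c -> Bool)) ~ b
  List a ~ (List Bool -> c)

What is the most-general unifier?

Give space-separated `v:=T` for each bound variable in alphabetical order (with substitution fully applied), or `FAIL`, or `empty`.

Answer: FAIL

Derivation:
step 1: unify (a -> (c -> Bool)) ~ b  [subst: {-} | 1 pending]
  bind b := (a -> (c -> Bool))
step 2: unify List a ~ (List Bool -> c)  [subst: {b:=(a -> (c -> Bool))} | 0 pending]
  clash: List a vs (List Bool -> c)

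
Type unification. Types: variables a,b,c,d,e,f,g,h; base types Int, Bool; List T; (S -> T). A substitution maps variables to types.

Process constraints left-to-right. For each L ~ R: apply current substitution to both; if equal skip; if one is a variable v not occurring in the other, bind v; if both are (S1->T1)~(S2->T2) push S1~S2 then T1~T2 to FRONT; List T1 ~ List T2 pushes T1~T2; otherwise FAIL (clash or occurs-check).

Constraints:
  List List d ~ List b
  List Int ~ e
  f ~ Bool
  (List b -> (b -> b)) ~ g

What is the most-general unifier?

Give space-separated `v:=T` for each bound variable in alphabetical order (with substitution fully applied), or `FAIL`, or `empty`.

step 1: unify List List d ~ List b  [subst: {-} | 3 pending]
  -> decompose List: push List d~b
step 2: unify List d ~ b  [subst: {-} | 3 pending]
  bind b := List d
step 3: unify List Int ~ e  [subst: {b:=List d} | 2 pending]
  bind e := List Int
step 4: unify f ~ Bool  [subst: {b:=List d, e:=List Int} | 1 pending]
  bind f := Bool
step 5: unify (List List d -> (List d -> List d)) ~ g  [subst: {b:=List d, e:=List Int, f:=Bool} | 0 pending]
  bind g := (List List d -> (List d -> List d))

Answer: b:=List d e:=List Int f:=Bool g:=(List List d -> (List d -> List d))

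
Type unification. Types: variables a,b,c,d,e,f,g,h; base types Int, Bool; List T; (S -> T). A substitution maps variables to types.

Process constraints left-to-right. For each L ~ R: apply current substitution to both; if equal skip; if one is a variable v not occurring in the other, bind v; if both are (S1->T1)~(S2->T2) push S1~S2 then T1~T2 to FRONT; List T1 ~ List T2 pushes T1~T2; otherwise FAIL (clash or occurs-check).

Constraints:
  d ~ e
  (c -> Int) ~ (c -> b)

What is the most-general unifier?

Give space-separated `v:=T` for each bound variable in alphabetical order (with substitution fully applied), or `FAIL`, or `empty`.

step 1: unify d ~ e  [subst: {-} | 1 pending]
  bind d := e
step 2: unify (c -> Int) ~ (c -> b)  [subst: {d:=e} | 0 pending]
  -> decompose arrow: push c~c, Int~b
step 3: unify c ~ c  [subst: {d:=e} | 1 pending]
  -> identical, skip
step 4: unify Int ~ b  [subst: {d:=e} | 0 pending]
  bind b := Int

Answer: b:=Int d:=e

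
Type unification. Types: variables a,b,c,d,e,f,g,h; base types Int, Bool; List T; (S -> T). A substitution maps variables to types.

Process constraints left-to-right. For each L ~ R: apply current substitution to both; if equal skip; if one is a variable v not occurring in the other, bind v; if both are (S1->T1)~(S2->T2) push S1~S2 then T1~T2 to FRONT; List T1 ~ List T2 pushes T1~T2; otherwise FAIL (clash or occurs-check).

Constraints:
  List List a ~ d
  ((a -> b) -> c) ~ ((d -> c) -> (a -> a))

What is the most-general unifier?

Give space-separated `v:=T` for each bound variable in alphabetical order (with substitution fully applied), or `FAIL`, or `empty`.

step 1: unify List List a ~ d  [subst: {-} | 1 pending]
  bind d := List List a
step 2: unify ((a -> b) -> c) ~ ((List List a -> c) -> (a -> a))  [subst: {d:=List List a} | 0 pending]
  -> decompose arrow: push (a -> b)~(List List a -> c), c~(a -> a)
step 3: unify (a -> b) ~ (List List a -> c)  [subst: {d:=List List a} | 1 pending]
  -> decompose arrow: push a~List List a, b~c
step 4: unify a ~ List List a  [subst: {d:=List List a} | 2 pending]
  occurs-check fail: a in List List a

Answer: FAIL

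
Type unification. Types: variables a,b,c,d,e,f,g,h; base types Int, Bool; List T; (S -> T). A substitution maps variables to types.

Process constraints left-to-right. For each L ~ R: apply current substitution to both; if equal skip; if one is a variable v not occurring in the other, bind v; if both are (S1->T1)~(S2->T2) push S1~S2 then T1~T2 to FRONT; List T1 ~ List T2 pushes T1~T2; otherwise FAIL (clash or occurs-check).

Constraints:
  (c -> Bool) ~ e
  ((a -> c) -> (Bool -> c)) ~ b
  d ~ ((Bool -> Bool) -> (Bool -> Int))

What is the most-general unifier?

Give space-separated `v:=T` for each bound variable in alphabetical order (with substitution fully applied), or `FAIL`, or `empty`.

step 1: unify (c -> Bool) ~ e  [subst: {-} | 2 pending]
  bind e := (c -> Bool)
step 2: unify ((a -> c) -> (Bool -> c)) ~ b  [subst: {e:=(c -> Bool)} | 1 pending]
  bind b := ((a -> c) -> (Bool -> c))
step 3: unify d ~ ((Bool -> Bool) -> (Bool -> Int))  [subst: {e:=(c -> Bool), b:=((a -> c) -> (Bool -> c))} | 0 pending]
  bind d := ((Bool -> Bool) -> (Bool -> Int))

Answer: b:=((a -> c) -> (Bool -> c)) d:=((Bool -> Bool) -> (Bool -> Int)) e:=(c -> Bool)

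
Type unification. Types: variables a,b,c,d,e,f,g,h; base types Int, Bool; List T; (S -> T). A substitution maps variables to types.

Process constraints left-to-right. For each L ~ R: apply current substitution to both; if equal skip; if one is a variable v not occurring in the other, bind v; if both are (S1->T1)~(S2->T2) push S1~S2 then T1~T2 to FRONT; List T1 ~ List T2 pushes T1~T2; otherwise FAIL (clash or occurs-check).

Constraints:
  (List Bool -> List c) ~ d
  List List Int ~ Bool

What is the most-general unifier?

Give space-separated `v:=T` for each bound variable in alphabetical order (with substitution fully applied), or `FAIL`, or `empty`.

Answer: FAIL

Derivation:
step 1: unify (List Bool -> List c) ~ d  [subst: {-} | 1 pending]
  bind d := (List Bool -> List c)
step 2: unify List List Int ~ Bool  [subst: {d:=(List Bool -> List c)} | 0 pending]
  clash: List List Int vs Bool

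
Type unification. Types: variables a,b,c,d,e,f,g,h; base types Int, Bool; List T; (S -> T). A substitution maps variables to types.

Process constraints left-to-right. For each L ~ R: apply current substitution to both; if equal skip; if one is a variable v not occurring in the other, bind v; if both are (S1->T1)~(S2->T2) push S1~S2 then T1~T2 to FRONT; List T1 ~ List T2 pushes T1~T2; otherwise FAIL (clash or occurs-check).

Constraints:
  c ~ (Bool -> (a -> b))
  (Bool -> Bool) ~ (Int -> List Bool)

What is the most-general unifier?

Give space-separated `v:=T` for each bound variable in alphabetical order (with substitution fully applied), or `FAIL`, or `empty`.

Answer: FAIL

Derivation:
step 1: unify c ~ (Bool -> (a -> b))  [subst: {-} | 1 pending]
  bind c := (Bool -> (a -> b))
step 2: unify (Bool -> Bool) ~ (Int -> List Bool)  [subst: {c:=(Bool -> (a -> b))} | 0 pending]
  -> decompose arrow: push Bool~Int, Bool~List Bool
step 3: unify Bool ~ Int  [subst: {c:=(Bool -> (a -> b))} | 1 pending]
  clash: Bool vs Int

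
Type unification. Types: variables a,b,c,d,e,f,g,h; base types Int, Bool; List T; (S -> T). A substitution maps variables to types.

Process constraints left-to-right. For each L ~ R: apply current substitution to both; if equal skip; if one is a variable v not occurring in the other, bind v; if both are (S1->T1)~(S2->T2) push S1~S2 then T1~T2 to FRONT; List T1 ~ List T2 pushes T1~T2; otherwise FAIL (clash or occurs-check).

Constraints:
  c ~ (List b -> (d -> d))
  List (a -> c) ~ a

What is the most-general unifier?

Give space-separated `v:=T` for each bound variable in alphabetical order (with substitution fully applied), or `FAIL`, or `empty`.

Answer: FAIL

Derivation:
step 1: unify c ~ (List b -> (d -> d))  [subst: {-} | 1 pending]
  bind c := (List b -> (d -> d))
step 2: unify List (a -> (List b -> (d -> d))) ~ a  [subst: {c:=(List b -> (d -> d))} | 0 pending]
  occurs-check fail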